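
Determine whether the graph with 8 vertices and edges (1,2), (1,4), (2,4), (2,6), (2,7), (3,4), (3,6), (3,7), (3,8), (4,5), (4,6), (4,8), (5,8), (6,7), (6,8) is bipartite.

Step 1: Attempt 2-coloring using BFS:
  Start at vertex 1, assign color 0
  Color vertex 2 with color 1 (neighbor of 1)
  Color vertex 4 with color 1 (neighbor of 1)

Step 2: Conflict found! Vertices 2 and 4 are adjacent but have the same color.
This means the graph contains an odd cycle.

The graph is NOT bipartite.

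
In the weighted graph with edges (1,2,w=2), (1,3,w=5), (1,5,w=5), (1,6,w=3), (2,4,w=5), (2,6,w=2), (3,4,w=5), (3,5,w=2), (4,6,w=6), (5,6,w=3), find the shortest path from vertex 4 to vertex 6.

Step 1: Build adjacency list with weights:
  1: 2(w=2), 3(w=5), 5(w=5), 6(w=3)
  2: 1(w=2), 4(w=5), 6(w=2)
  3: 1(w=5), 4(w=5), 5(w=2)
  4: 2(w=5), 3(w=5), 6(w=6)
  5: 1(w=5), 3(w=2), 6(w=3)
  6: 1(w=3), 2(w=2), 4(w=6), 5(w=3)

Step 2: Apply Dijkstra's algorithm from vertex 4:
  Visit vertex 4 (distance=0)
    Update dist[2] = 5
    Update dist[3] = 5
    Update dist[6] = 6
  Visit vertex 2 (distance=5)
    Update dist[1] = 7
  Visit vertex 3 (distance=5)
    Update dist[5] = 7
  Visit vertex 6 (distance=6)

Step 3: Shortest path: 4 -> 6
Total weight: 6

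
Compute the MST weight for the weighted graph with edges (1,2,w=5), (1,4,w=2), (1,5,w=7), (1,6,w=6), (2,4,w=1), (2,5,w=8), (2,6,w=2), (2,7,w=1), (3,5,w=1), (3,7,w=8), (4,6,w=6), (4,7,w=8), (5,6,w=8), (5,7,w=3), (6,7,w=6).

Apply Kruskal's algorithm (sort edges by weight, add if no cycle):

Sorted edges by weight:
  (2,4) w=1
  (2,7) w=1
  (3,5) w=1
  (1,4) w=2
  (2,6) w=2
  (5,7) w=3
  (1,2) w=5
  (1,6) w=6
  (4,6) w=6
  (6,7) w=6
  (1,5) w=7
  (2,5) w=8
  (3,7) w=8
  (4,7) w=8
  (5,6) w=8

Add edge (2,4) w=1 -- no cycle. Running total: 1
Add edge (2,7) w=1 -- no cycle. Running total: 2
Add edge (3,5) w=1 -- no cycle. Running total: 3
Add edge (1,4) w=2 -- no cycle. Running total: 5
Add edge (2,6) w=2 -- no cycle. Running total: 7
Add edge (5,7) w=3 -- no cycle. Running total: 10

MST edges: (2,4,w=1), (2,7,w=1), (3,5,w=1), (1,4,w=2), (2,6,w=2), (5,7,w=3)
Total MST weight: 1 + 1 + 1 + 2 + 2 + 3 = 10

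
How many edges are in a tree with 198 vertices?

A tree on n vertices always has exactly n - 1 edges.
For n = 198: edges = 198 - 1 = 197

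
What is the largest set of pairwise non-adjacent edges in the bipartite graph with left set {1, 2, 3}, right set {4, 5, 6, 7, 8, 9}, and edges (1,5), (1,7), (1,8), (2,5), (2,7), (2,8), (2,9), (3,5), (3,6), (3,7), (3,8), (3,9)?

Step 1: List the neighbors of each left vertex:
  1: 5, 7, 8
  2: 5, 7, 8, 9
  3: 5, 6, 7, 8, 9

Step 2: Greedily match left vertices, then look for augmenting paths:
  Match 1 -- 5
  Match 2 -- 7
  Match 3 -- 6
  No augmenting path remains.

Step 3: Verify this is maximum:
  Matching size 3 = min(|L|, |R|) = min(3, 6), which is an upper bound, so this matching is maximum.

Maximum matching: {(1,5), (2,7), (3,6)}
Size: 3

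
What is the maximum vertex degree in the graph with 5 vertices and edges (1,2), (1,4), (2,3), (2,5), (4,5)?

Step 1: Count edges incident to each vertex:
  deg(1) = 2 (neighbors: 2, 4)
  deg(2) = 3 (neighbors: 1, 3, 5)
  deg(3) = 1 (neighbors: 2)
  deg(4) = 2 (neighbors: 1, 5)
  deg(5) = 2 (neighbors: 2, 4)

Step 2: Find maximum:
  max(2, 3, 1, 2, 2) = 3 (vertex 2)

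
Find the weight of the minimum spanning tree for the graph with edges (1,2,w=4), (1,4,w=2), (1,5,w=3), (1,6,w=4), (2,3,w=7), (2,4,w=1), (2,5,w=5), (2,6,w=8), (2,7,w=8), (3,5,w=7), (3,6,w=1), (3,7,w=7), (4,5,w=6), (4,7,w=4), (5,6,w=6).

Apply Kruskal's algorithm (sort edges by weight, add if no cycle):

Sorted edges by weight:
  (2,4) w=1
  (3,6) w=1
  (1,4) w=2
  (1,5) w=3
  (1,6) w=4
  (1,2) w=4
  (4,7) w=4
  (2,5) w=5
  (4,5) w=6
  (5,6) w=6
  (2,3) w=7
  (3,7) w=7
  (3,5) w=7
  (2,7) w=8
  (2,6) w=8

Add edge (2,4) w=1 -- no cycle. Running total: 1
Add edge (3,6) w=1 -- no cycle. Running total: 2
Add edge (1,4) w=2 -- no cycle. Running total: 4
Add edge (1,5) w=3 -- no cycle. Running total: 7
Add edge (1,6) w=4 -- no cycle. Running total: 11
Skip edge (1,2) w=4 -- would create cycle
Add edge (4,7) w=4 -- no cycle. Running total: 15

MST edges: (2,4,w=1), (3,6,w=1), (1,4,w=2), (1,5,w=3), (1,6,w=4), (4,7,w=4)
Total MST weight: 1 + 1 + 2 + 3 + 4 + 4 = 15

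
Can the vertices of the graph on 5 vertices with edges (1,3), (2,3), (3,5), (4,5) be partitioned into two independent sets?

Step 1: Attempt 2-coloring using BFS:
  Start at vertex 1, assign color 0
  Color vertex 3 with color 1 (neighbor of 1)
  Color vertex 2 with color 0 (neighbor of 3)
  Color vertex 5 with color 0 (neighbor of 3)
  Color vertex 4 with color 1 (neighbor of 5)

Step 2: 2-coloring succeeded. No conflicts found.
  Set A (color 0): {1, 2, 5}
  Set B (color 1): {3, 4}

The graph is bipartite with partition {1, 2, 5}, {3, 4}.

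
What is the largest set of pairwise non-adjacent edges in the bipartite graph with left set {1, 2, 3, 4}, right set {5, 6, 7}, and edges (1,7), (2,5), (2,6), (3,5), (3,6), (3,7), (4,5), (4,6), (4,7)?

Step 1: List the neighbors of each left vertex:
  1: 7
  2: 5, 6
  3: 5, 6, 7
  4: 5, 6, 7

Step 2: Greedily match left vertices, then look for augmenting paths:
  Match 1 -- 7
  Match 2 -- 5
  Match 3 -- 6
  No augmenting path remains.

Step 3: Verify this is maximum:
  Matching size 3 = min(|L|, |R|) = min(4, 3), which is an upper bound, so this matching is maximum.

Maximum matching: {(1,7), (2,5), (3,6)}
Size: 3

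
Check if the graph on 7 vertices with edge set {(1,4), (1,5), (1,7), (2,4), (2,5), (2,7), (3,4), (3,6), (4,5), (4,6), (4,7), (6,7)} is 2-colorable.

Step 1: Attempt 2-coloring using BFS:
  Start at vertex 1, assign color 0
  Color vertex 4 with color 1 (neighbor of 1)
  Color vertex 5 with color 1 (neighbor of 1)
  Color vertex 7 with color 1 (neighbor of 1)
  Color vertex 2 with color 0 (neighbor of 4)
  Color vertex 3 with color 0 (neighbor of 4)

Step 2: Conflict found! Vertices 4 and 5 are adjacent but have the same color.
This means the graph contains an odd cycle.

The graph is NOT bipartite.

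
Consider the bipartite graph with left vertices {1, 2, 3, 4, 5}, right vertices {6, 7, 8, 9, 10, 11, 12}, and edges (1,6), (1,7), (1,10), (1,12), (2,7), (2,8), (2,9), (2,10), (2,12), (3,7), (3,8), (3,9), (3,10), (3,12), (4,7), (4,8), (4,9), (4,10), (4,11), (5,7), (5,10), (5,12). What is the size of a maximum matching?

Step 1: List the neighbors of each left vertex:
  1: 6, 7, 10, 12
  2: 7, 8, 9, 10, 12
  3: 7, 8, 9, 10, 12
  4: 7, 8, 9, 10, 11
  5: 7, 10, 12

Step 2: Greedily match left vertices, then look for augmenting paths:
  Match 1 -- 6
  Match 2 -- 7
  Match 3 -- 8
  Match 4 -- 9
  Match 5 -- 10
  No augmenting path remains.

Step 3: Verify this is maximum:
  Matching size 5 = min(|L|, |R|) = min(5, 7), which is an upper bound, so this matching is maximum.

Maximum matching: {(1,6), (2,7), (3,8), (4,9), (5,10)}
Size: 5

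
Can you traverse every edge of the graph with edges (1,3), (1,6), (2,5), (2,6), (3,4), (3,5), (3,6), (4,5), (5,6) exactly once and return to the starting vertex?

Step 1: Find the degree of each vertex:
  deg(1) = 2
  deg(2) = 2
  deg(3) = 4
  deg(4) = 2
  deg(5) = 4
  deg(6) = 4

Step 2: Count vertices with odd degree:
  All vertices have even degree (0 odd-degree vertices)

Step 3: Apply Euler's theorem:
  - Eulerian circuit exists iff graph is connected and all vertices have even degree
  - Eulerian path exists iff graph is connected and has 0 or 2 odd-degree vertices

Graph is connected with 0 odd-degree vertices.
Both Eulerian circuit and Eulerian path exist.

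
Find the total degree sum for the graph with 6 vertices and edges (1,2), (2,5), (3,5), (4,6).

Step 1: Count edges incident to each vertex:
  deg(1) = 1 (neighbors: 2)
  deg(2) = 2 (neighbors: 1, 5)
  deg(3) = 1 (neighbors: 5)
  deg(4) = 1 (neighbors: 6)
  deg(5) = 2 (neighbors: 2, 3)
  deg(6) = 1 (neighbors: 4)

Step 2: Sum all degrees:
  1 + 2 + 1 + 1 + 2 + 1 = 8

Verification: sum of degrees = 2 * |E| = 2 * 4 = 8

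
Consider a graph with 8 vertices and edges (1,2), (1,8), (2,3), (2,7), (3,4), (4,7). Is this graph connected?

Step 1: Build adjacency list from edges:
  1: 2, 8
  2: 1, 3, 7
  3: 2, 4
  4: 3, 7
  5: (none)
  6: (none)
  7: 2, 4
  8: 1

Step 2: Run BFS/DFS from vertex 1:
  Visited: {1, 2, 8, 3, 7, 4}
  Reached 6 of 8 vertices

Step 3: Only 6 of 8 vertices reached. Graph is disconnected.
Connected components: {1, 2, 3, 4, 7, 8}, {5}, {6}
Answer: No, the graph is not connected (3 components).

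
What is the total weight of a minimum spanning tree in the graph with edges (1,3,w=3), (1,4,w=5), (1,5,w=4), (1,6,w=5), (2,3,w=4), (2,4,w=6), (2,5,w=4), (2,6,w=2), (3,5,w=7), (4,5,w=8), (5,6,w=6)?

Apply Kruskal's algorithm (sort edges by weight, add if no cycle):

Sorted edges by weight:
  (2,6) w=2
  (1,3) w=3
  (1,5) w=4
  (2,3) w=4
  (2,5) w=4
  (1,6) w=5
  (1,4) w=5
  (2,4) w=6
  (5,6) w=6
  (3,5) w=7
  (4,5) w=8

Add edge (2,6) w=2 -- no cycle. Running total: 2
Add edge (1,3) w=3 -- no cycle. Running total: 5
Add edge (1,5) w=4 -- no cycle. Running total: 9
Add edge (2,3) w=4 -- no cycle. Running total: 13
Skip edge (2,5) w=4 -- would create cycle
Skip edge (1,6) w=5 -- would create cycle
Add edge (1,4) w=5 -- no cycle. Running total: 18

MST edges: (2,6,w=2), (1,3,w=3), (1,5,w=4), (2,3,w=4), (1,4,w=5)
Total MST weight: 2 + 3 + 4 + 4 + 5 = 18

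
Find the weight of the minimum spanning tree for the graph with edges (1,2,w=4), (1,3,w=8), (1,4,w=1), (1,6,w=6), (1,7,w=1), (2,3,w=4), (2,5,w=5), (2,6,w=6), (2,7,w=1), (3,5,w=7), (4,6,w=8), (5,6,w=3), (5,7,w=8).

Apply Kruskal's algorithm (sort edges by weight, add if no cycle):

Sorted edges by weight:
  (1,4) w=1
  (1,7) w=1
  (2,7) w=1
  (5,6) w=3
  (1,2) w=4
  (2,3) w=4
  (2,5) w=5
  (1,6) w=6
  (2,6) w=6
  (3,5) w=7
  (1,3) w=8
  (4,6) w=8
  (5,7) w=8

Add edge (1,4) w=1 -- no cycle. Running total: 1
Add edge (1,7) w=1 -- no cycle. Running total: 2
Add edge (2,7) w=1 -- no cycle. Running total: 3
Add edge (5,6) w=3 -- no cycle. Running total: 6
Skip edge (1,2) w=4 -- would create cycle
Add edge (2,3) w=4 -- no cycle. Running total: 10
Add edge (2,5) w=5 -- no cycle. Running total: 15

MST edges: (1,4,w=1), (1,7,w=1), (2,7,w=1), (5,6,w=3), (2,3,w=4), (2,5,w=5)
Total MST weight: 1 + 1 + 1 + 3 + 4 + 5 = 15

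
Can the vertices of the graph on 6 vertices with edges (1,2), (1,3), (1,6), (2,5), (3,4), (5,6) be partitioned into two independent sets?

Step 1: Attempt 2-coloring using BFS:
  Start at vertex 1, assign color 0
  Color vertex 2 with color 1 (neighbor of 1)
  Color vertex 3 with color 1 (neighbor of 1)
  Color vertex 6 with color 1 (neighbor of 1)
  Color vertex 5 with color 0 (neighbor of 2)
  Color vertex 4 with color 0 (neighbor of 3)

Step 2: 2-coloring succeeded. No conflicts found.
  Set A (color 0): {1, 4, 5}
  Set B (color 1): {2, 3, 6}

The graph is bipartite with partition {1, 4, 5}, {2, 3, 6}.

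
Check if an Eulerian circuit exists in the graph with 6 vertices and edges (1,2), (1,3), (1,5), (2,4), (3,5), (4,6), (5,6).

Step 1: Find the degree of each vertex:
  deg(1) = 3
  deg(2) = 2
  deg(3) = 2
  deg(4) = 2
  deg(5) = 3
  deg(6) = 2

Step 2: Count vertices with odd degree:
  Odd-degree vertices: 1, 5 (2 total)

Step 3: Apply Euler's theorem:
  - Eulerian circuit exists iff graph is connected and all vertices have even degree
  - Eulerian path exists iff graph is connected and has 0 or 2 odd-degree vertices

Graph is connected with exactly 2 odd-degree vertices (1, 5).
Eulerian path exists (starting and ending at the odd-degree vertices), but no Eulerian circuit.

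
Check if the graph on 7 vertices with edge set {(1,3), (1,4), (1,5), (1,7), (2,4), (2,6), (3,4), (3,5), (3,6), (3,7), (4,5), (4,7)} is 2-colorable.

Step 1: Attempt 2-coloring using BFS:
  Start at vertex 1, assign color 0
  Color vertex 3 with color 1 (neighbor of 1)
  Color vertex 4 with color 1 (neighbor of 1)
  Color vertex 5 with color 1 (neighbor of 1)
  Color vertex 7 with color 1 (neighbor of 1)

Step 2: Conflict found! Vertices 3 and 4 are adjacent but have the same color.
This means the graph contains an odd cycle.

The graph is NOT bipartite.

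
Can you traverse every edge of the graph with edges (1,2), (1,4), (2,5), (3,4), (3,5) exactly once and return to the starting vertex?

Step 1: Find the degree of each vertex:
  deg(1) = 2
  deg(2) = 2
  deg(3) = 2
  deg(4) = 2
  deg(5) = 2

Step 2: Count vertices with odd degree:
  All vertices have even degree (0 odd-degree vertices)

Step 3: Apply Euler's theorem:
  - Eulerian circuit exists iff graph is connected and all vertices have even degree
  - Eulerian path exists iff graph is connected and has 0 or 2 odd-degree vertices

Graph is connected with 0 odd-degree vertices.
Both Eulerian circuit and Eulerian path exist.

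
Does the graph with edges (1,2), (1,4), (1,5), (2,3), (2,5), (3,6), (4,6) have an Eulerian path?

Step 1: Find the degree of each vertex:
  deg(1) = 3
  deg(2) = 3
  deg(3) = 2
  deg(4) = 2
  deg(5) = 2
  deg(6) = 2

Step 2: Count vertices with odd degree:
  Odd-degree vertices: 1, 2 (2 total)

Step 3: Apply Euler's theorem:
  - Eulerian circuit exists iff graph is connected and all vertices have even degree
  - Eulerian path exists iff graph is connected and has 0 or 2 odd-degree vertices

Graph is connected with exactly 2 odd-degree vertices (1, 2).
Eulerian path exists (starting and ending at the odd-degree vertices), but no Eulerian circuit.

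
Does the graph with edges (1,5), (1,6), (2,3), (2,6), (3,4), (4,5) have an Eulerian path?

Step 1: Find the degree of each vertex:
  deg(1) = 2
  deg(2) = 2
  deg(3) = 2
  deg(4) = 2
  deg(5) = 2
  deg(6) = 2

Step 2: Count vertices with odd degree:
  All vertices have even degree (0 odd-degree vertices)

Step 3: Apply Euler's theorem:
  - Eulerian circuit exists iff graph is connected and all vertices have even degree
  - Eulerian path exists iff graph is connected and has 0 or 2 odd-degree vertices

Graph is connected with 0 odd-degree vertices.
Both Eulerian circuit and Eulerian path exist.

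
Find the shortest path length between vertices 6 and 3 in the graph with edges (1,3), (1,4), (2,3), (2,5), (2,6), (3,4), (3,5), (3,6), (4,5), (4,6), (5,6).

Step 1: Build adjacency list:
  1: 3, 4
  2: 3, 5, 6
  3: 1, 2, 4, 5, 6
  4: 1, 3, 5, 6
  5: 2, 3, 4, 6
  6: 2, 3, 4, 5

Step 2: BFS from vertex 6 to find shortest path to 3:
  vertex 2 reached at distance 1
  vertex 3 reached at distance 1

Step 3: Shortest path: 6 -> 3
Path length: 1 edge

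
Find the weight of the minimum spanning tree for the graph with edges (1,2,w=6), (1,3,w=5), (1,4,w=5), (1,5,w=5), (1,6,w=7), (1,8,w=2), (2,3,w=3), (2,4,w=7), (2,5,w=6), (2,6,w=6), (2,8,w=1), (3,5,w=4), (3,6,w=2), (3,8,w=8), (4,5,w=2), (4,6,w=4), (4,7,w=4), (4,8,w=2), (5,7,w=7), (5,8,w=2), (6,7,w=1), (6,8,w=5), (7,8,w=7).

Apply Kruskal's algorithm (sort edges by weight, add if no cycle):

Sorted edges by weight:
  (2,8) w=1
  (6,7) w=1
  (1,8) w=2
  (3,6) w=2
  (4,8) w=2
  (4,5) w=2
  (5,8) w=2
  (2,3) w=3
  (3,5) w=4
  (4,6) w=4
  (4,7) w=4
  (1,3) w=5
  (1,4) w=5
  (1,5) w=5
  (6,8) w=5
  (1,2) w=6
  (2,5) w=6
  (2,6) w=6
  (1,6) w=7
  (2,4) w=7
  (5,7) w=7
  (7,8) w=7
  (3,8) w=8

Add edge (2,8) w=1 -- no cycle. Running total: 1
Add edge (6,7) w=1 -- no cycle. Running total: 2
Add edge (1,8) w=2 -- no cycle. Running total: 4
Add edge (3,6) w=2 -- no cycle. Running total: 6
Add edge (4,8) w=2 -- no cycle. Running total: 8
Add edge (4,5) w=2 -- no cycle. Running total: 10
Skip edge (5,8) w=2 -- would create cycle
Add edge (2,3) w=3 -- no cycle. Running total: 13

MST edges: (2,8,w=1), (6,7,w=1), (1,8,w=2), (3,6,w=2), (4,8,w=2), (4,5,w=2), (2,3,w=3)
Total MST weight: 1 + 1 + 2 + 2 + 2 + 2 + 3 = 13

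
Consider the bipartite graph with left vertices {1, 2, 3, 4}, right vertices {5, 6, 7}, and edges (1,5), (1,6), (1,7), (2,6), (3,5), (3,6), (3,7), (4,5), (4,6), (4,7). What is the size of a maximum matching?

Step 1: List the neighbors of each left vertex:
  1: 5, 6, 7
  2: 6
  3: 5, 6, 7
  4: 5, 6, 7

Step 2: Greedily match left vertices, then look for augmenting paths:
  Match 1 -- 5
  Match 2 -- 6
  Match 3 -- 7
  No augmenting path remains.

Step 3: Verify this is maximum:
  Matching size 3 = min(|L|, |R|) = min(4, 3), which is an upper bound, so this matching is maximum.

Maximum matching: {(1,5), (2,6), (3,7)}
Size: 3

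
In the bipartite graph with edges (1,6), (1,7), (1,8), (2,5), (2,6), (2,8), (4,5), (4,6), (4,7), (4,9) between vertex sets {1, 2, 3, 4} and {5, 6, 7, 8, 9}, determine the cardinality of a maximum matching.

Step 1: List the neighbors of each left vertex:
  1: 6, 7, 8
  2: 5, 6, 8
  3: (none)
  4: 5, 6, 7, 9

Step 2: Greedily match left vertices, then look for augmenting paths:
  Match 1 -- 6
  Match 2 -- 5
  Match 4 -- 7
  No augmenting path remains.

Step 3: Verify this is maximum:
  Matching has size 3. The vertex set {1, 2, 4} covers every edge and has size 3; any matching has at most one edge per cover vertex, so 3 is maximum (König's theorem).

Maximum matching: {(1,6), (2,5), (4,7)}
Size: 3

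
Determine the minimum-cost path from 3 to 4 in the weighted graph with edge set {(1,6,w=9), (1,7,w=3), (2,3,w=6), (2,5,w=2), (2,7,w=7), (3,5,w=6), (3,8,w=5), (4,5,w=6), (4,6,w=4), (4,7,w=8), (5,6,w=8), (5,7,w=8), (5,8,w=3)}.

Step 1: Build adjacency list with weights:
  1: 6(w=9), 7(w=3)
  2: 3(w=6), 5(w=2), 7(w=7)
  3: 2(w=6), 5(w=6), 8(w=5)
  4: 5(w=6), 6(w=4), 7(w=8)
  5: 2(w=2), 3(w=6), 4(w=6), 6(w=8), 7(w=8), 8(w=3)
  6: 1(w=9), 4(w=4), 5(w=8)
  7: 1(w=3), 2(w=7), 4(w=8), 5(w=8)
  8: 3(w=5), 5(w=3)

Step 2: Apply Dijkstra's algorithm from vertex 3:
  Visit vertex 3 (distance=0)
    Update dist[2] = 6
    Update dist[5] = 6
    Update dist[8] = 5
  Visit vertex 8 (distance=5)
  Visit vertex 2 (distance=6)
    Update dist[7] = 13
  Visit vertex 5 (distance=6)
    Update dist[4] = 12
    Update dist[6] = 14
  Visit vertex 4 (distance=12)

Step 3: Shortest path: 3 -> 5 -> 4
Total weight: 6 + 6 = 12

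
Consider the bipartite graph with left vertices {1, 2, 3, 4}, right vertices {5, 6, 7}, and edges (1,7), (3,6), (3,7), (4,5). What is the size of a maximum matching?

Step 1: List the neighbors of each left vertex:
  1: 7
  2: (none)
  3: 6, 7
  4: 5

Step 2: Greedily match left vertices, then look for augmenting paths:
  Match 1 -- 7
  Match 3 -- 6
  Match 4 -- 5
  No augmenting path remains.

Step 3: Verify this is maximum:
  Matching size 3 = min(|L|, |R|) = min(4, 3), which is an upper bound, so this matching is maximum.

Maximum matching: {(1,7), (3,6), (4,5)}
Size: 3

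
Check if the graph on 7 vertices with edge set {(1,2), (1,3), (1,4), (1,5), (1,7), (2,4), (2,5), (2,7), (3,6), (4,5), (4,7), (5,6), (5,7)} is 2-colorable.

Step 1: Attempt 2-coloring using BFS:
  Start at vertex 1, assign color 0
  Color vertex 2 with color 1 (neighbor of 1)
  Color vertex 3 with color 1 (neighbor of 1)
  Color vertex 4 with color 1 (neighbor of 1)
  Color vertex 5 with color 1 (neighbor of 1)
  Color vertex 7 with color 1 (neighbor of 1)

Step 2: Conflict found! Vertices 2 and 4 are adjacent but have the same color.
This means the graph contains an odd cycle.

The graph is NOT bipartite.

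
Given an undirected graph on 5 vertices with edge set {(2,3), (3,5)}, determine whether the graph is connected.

Step 1: Build adjacency list from edges:
  1: (none)
  2: 3
  3: 2, 5
  4: (none)
  5: 3

Step 2: Run BFS/DFS from vertex 1:
  Visited: {1}
  Reached 1 of 5 vertices

Step 3: Only 1 of 5 vertices reached. Graph is disconnected.
Connected components: {1}, {2, 3, 5}, {4}
Answer: No, the graph is not connected (3 components).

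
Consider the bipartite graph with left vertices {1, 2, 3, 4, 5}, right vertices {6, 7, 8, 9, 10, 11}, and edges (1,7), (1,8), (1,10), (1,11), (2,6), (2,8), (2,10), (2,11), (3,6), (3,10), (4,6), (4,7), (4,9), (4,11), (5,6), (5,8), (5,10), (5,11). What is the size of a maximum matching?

Step 1: List the neighbors of each left vertex:
  1: 7, 8, 10, 11
  2: 6, 8, 10, 11
  3: 6, 10
  4: 6, 7, 9, 11
  5: 6, 8, 10, 11

Step 2: Greedily match left vertices, then look for augmenting paths:
  Match 1 -- 7
  Match 2 -- 6
  Match 3 -- 10
  Match 4 -- 9
  Match 5 -- 8
  No augmenting path remains.

Step 3: Verify this is maximum:
  Matching size 5 = min(|L|, |R|) = min(5, 6), which is an upper bound, so this matching is maximum.

Maximum matching: {(1,7), (2,6), (3,10), (4,9), (5,8)}
Size: 5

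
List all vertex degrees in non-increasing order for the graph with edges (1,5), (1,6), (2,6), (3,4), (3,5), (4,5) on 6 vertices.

Step 1: Count edges incident to each vertex:
  deg(1) = 2 (neighbors: 5, 6)
  deg(2) = 1 (neighbors: 6)
  deg(3) = 2 (neighbors: 4, 5)
  deg(4) = 2 (neighbors: 3, 5)
  deg(5) = 3 (neighbors: 1, 3, 4)
  deg(6) = 2 (neighbors: 1, 2)

Step 2: Sort degrees in non-increasing order:
  Degrees: [2, 1, 2, 2, 3, 2] -> sorted: [3, 2, 2, 2, 2, 1]

Degree sequence: [3, 2, 2, 2, 2, 1]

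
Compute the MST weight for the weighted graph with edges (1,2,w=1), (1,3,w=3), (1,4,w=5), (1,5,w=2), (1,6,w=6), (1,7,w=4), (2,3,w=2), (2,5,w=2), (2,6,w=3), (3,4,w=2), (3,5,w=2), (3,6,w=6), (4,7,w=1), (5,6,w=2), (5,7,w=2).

Apply Kruskal's algorithm (sort edges by weight, add if no cycle):

Sorted edges by weight:
  (1,2) w=1
  (4,7) w=1
  (1,5) w=2
  (2,3) w=2
  (2,5) w=2
  (3,5) w=2
  (3,4) w=2
  (5,7) w=2
  (5,6) w=2
  (1,3) w=3
  (2,6) w=3
  (1,7) w=4
  (1,4) w=5
  (1,6) w=6
  (3,6) w=6

Add edge (1,2) w=1 -- no cycle. Running total: 1
Add edge (4,7) w=1 -- no cycle. Running total: 2
Add edge (1,5) w=2 -- no cycle. Running total: 4
Add edge (2,3) w=2 -- no cycle. Running total: 6
Skip edge (2,5) w=2 -- would create cycle
Skip edge (3,5) w=2 -- would create cycle
Add edge (3,4) w=2 -- no cycle. Running total: 8
Skip edge (5,7) w=2 -- would create cycle
Add edge (5,6) w=2 -- no cycle. Running total: 10

MST edges: (1,2,w=1), (4,7,w=1), (1,5,w=2), (2,3,w=2), (3,4,w=2), (5,6,w=2)
Total MST weight: 1 + 1 + 2 + 2 + 2 + 2 = 10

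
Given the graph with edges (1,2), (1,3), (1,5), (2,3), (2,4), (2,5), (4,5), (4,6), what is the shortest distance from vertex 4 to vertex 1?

Step 1: Build adjacency list:
  1: 2, 3, 5
  2: 1, 3, 4, 5
  3: 1, 2
  4: 2, 5, 6
  5: 1, 2, 4
  6: 4

Step 2: BFS from vertex 4 to find shortest path to 1:
  vertex 2 reached at distance 1
  vertex 5 reached at distance 1
  vertex 6 reached at distance 1
  vertex 1 reached at distance 2

Step 3: Shortest path: 4 -> 2 -> 1
Path length: 2 edges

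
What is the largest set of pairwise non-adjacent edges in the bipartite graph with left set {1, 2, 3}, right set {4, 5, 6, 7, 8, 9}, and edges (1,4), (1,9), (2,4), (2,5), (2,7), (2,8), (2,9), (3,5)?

Step 1: List the neighbors of each left vertex:
  1: 4, 9
  2: 4, 5, 7, 8, 9
  3: 5

Step 2: Greedily match left vertices, then look for augmenting paths:
  Match 1 -- 4
  Match 2 -- 7
  Match 3 -- 5
  No augmenting path remains.

Step 3: Verify this is maximum:
  Matching size 3 = min(|L|, |R|) = min(3, 6), which is an upper bound, so this matching is maximum.

Maximum matching: {(1,4), (2,7), (3,5)}
Size: 3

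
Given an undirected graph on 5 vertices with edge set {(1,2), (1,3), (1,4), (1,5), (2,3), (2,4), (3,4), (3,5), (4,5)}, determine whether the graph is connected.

Step 1: Build adjacency list from edges:
  1: 2, 3, 4, 5
  2: 1, 3, 4
  3: 1, 2, 4, 5
  4: 1, 2, 3, 5
  5: 1, 3, 4

Step 2: Run BFS/DFS from vertex 1:
  Visited: {1, 2, 3, 4, 5}
  Reached 5 of 5 vertices

Step 3: All 5 vertices reached from vertex 1, so the graph is connected.
Answer: Yes, the graph is connected.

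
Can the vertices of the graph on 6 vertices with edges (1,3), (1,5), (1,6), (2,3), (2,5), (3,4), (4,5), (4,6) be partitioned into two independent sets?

Step 1: Attempt 2-coloring using BFS:
  Start at vertex 1, assign color 0
  Color vertex 3 with color 1 (neighbor of 1)
  Color vertex 5 with color 1 (neighbor of 1)
  Color vertex 6 with color 1 (neighbor of 1)
  Color vertex 2 with color 0 (neighbor of 3)
  Color vertex 4 with color 0 (neighbor of 3)

Step 2: 2-coloring succeeded. No conflicts found.
  Set A (color 0): {1, 2, 4}
  Set B (color 1): {3, 5, 6}

The graph is bipartite with partition {1, 2, 4}, {3, 5, 6}.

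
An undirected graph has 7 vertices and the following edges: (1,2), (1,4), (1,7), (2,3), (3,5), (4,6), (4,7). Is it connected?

Step 1: Build adjacency list from edges:
  1: 2, 4, 7
  2: 1, 3
  3: 2, 5
  4: 1, 6, 7
  5: 3
  6: 4
  7: 1, 4

Step 2: Run BFS/DFS from vertex 1:
  Visited: {1, 2, 4, 7, 3, 6, 5}
  Reached 7 of 7 vertices

Step 3: All 7 vertices reached from vertex 1, so the graph is connected.
Answer: Yes, the graph is connected.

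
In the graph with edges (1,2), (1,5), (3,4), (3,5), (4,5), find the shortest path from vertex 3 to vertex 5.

Step 1: Build adjacency list:
  1: 2, 5
  2: 1
  3: 4, 5
  4: 3, 5
  5: 1, 3, 4

Step 2: BFS from vertex 3 to find shortest path to 5:
  vertex 4 reached at distance 1
  vertex 5 reached at distance 1

Step 3: Shortest path: 3 -> 5
Path length: 1 edge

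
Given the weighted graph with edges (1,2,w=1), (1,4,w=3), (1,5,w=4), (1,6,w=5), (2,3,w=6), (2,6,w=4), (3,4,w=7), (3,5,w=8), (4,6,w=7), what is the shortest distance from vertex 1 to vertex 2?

Step 1: Build adjacency list with weights:
  1: 2(w=1), 4(w=3), 5(w=4), 6(w=5)
  2: 1(w=1), 3(w=6), 6(w=4)
  3: 2(w=6), 4(w=7), 5(w=8)
  4: 1(w=3), 3(w=7), 6(w=7)
  5: 1(w=4), 3(w=8)
  6: 1(w=5), 2(w=4), 4(w=7)

Step 2: Apply Dijkstra's algorithm from vertex 1:
  Visit vertex 1 (distance=0)
    Update dist[2] = 1
    Update dist[4] = 3
    Update dist[5] = 4
    Update dist[6] = 5
  Visit vertex 2 (distance=1)
    Update dist[3] = 7

Step 3: Shortest path: 1 -> 2
Total weight: 1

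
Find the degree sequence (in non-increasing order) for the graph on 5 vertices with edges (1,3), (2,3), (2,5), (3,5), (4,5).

Step 1: Count edges incident to each vertex:
  deg(1) = 1 (neighbors: 3)
  deg(2) = 2 (neighbors: 3, 5)
  deg(3) = 3 (neighbors: 1, 2, 5)
  deg(4) = 1 (neighbors: 5)
  deg(5) = 3 (neighbors: 2, 3, 4)

Step 2: Sort degrees in non-increasing order:
  Degrees: [1, 2, 3, 1, 3] -> sorted: [3, 3, 2, 1, 1]

Degree sequence: [3, 3, 2, 1, 1]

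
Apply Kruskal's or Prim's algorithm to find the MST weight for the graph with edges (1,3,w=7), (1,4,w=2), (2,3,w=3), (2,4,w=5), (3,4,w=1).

Apply Kruskal's algorithm (sort edges by weight, add if no cycle):

Sorted edges by weight:
  (3,4) w=1
  (1,4) w=2
  (2,3) w=3
  (2,4) w=5
  (1,3) w=7

Add edge (3,4) w=1 -- no cycle. Running total: 1
Add edge (1,4) w=2 -- no cycle. Running total: 3
Add edge (2,3) w=3 -- no cycle. Running total: 6

MST edges: (3,4,w=1), (1,4,w=2), (2,3,w=3)
Total MST weight: 1 + 2 + 3 = 6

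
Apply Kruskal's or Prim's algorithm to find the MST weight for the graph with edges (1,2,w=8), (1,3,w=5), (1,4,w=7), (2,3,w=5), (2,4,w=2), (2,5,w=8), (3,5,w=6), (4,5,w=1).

Apply Kruskal's algorithm (sort edges by weight, add if no cycle):

Sorted edges by weight:
  (4,5) w=1
  (2,4) w=2
  (1,3) w=5
  (2,3) w=5
  (3,5) w=6
  (1,4) w=7
  (1,2) w=8
  (2,5) w=8

Add edge (4,5) w=1 -- no cycle. Running total: 1
Add edge (2,4) w=2 -- no cycle. Running total: 3
Add edge (1,3) w=5 -- no cycle. Running total: 8
Add edge (2,3) w=5 -- no cycle. Running total: 13

MST edges: (4,5,w=1), (2,4,w=2), (1,3,w=5), (2,3,w=5)
Total MST weight: 1 + 2 + 5 + 5 = 13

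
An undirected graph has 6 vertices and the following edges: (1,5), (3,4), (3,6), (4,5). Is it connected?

Step 1: Build adjacency list from edges:
  1: 5
  2: (none)
  3: 4, 6
  4: 3, 5
  5: 1, 4
  6: 3

Step 2: Run BFS/DFS from vertex 1:
  Visited: {1, 5, 4, 3, 6}
  Reached 5 of 6 vertices

Step 3: Only 5 of 6 vertices reached. Graph is disconnected.
Connected components: {1, 3, 4, 5, 6}, {2}
Answer: No, the graph is not connected (2 components).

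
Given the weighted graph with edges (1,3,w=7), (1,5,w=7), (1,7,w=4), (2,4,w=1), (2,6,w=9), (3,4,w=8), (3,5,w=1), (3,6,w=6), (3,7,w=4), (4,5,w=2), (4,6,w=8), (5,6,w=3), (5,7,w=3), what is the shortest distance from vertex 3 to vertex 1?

Step 1: Build adjacency list with weights:
  1: 3(w=7), 5(w=7), 7(w=4)
  2: 4(w=1), 6(w=9)
  3: 1(w=7), 4(w=8), 5(w=1), 6(w=6), 7(w=4)
  4: 2(w=1), 3(w=8), 5(w=2), 6(w=8)
  5: 1(w=7), 3(w=1), 4(w=2), 6(w=3), 7(w=3)
  6: 2(w=9), 3(w=6), 4(w=8), 5(w=3)
  7: 1(w=4), 3(w=4), 5(w=3)

Step 2: Apply Dijkstra's algorithm from vertex 3:
  Visit vertex 3 (distance=0)
    Update dist[1] = 7
    Update dist[4] = 8
    Update dist[5] = 1
    Update dist[6] = 6
    Update dist[7] = 4
  Visit vertex 5 (distance=1)
    Update dist[4] = 3
    Update dist[6] = 4
  Visit vertex 4 (distance=3)
    Update dist[2] = 4
  Visit vertex 2 (distance=4)
  Visit vertex 6 (distance=4)
  Visit vertex 7 (distance=4)
  Visit vertex 1 (distance=7)

Step 3: Shortest path: 3 -> 1
Total weight: 7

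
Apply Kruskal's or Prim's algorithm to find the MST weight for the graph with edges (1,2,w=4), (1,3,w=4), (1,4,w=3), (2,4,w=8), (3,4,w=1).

Apply Kruskal's algorithm (sort edges by weight, add if no cycle):

Sorted edges by weight:
  (3,4) w=1
  (1,4) w=3
  (1,3) w=4
  (1,2) w=4
  (2,4) w=8

Add edge (3,4) w=1 -- no cycle. Running total: 1
Add edge (1,4) w=3 -- no cycle. Running total: 4
Skip edge (1,3) w=4 -- would create cycle
Add edge (1,2) w=4 -- no cycle. Running total: 8

MST edges: (3,4,w=1), (1,4,w=3), (1,2,w=4)
Total MST weight: 1 + 3 + 4 = 8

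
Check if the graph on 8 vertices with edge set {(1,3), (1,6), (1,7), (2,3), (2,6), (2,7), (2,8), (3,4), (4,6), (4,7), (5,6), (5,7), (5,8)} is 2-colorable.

Step 1: Attempt 2-coloring using BFS:
  Start at vertex 1, assign color 0
  Color vertex 3 with color 1 (neighbor of 1)
  Color vertex 6 with color 1 (neighbor of 1)
  Color vertex 7 with color 1 (neighbor of 1)
  Color vertex 2 with color 0 (neighbor of 3)
  Color vertex 4 with color 0 (neighbor of 3)
  Color vertex 5 with color 0 (neighbor of 6)
  Color vertex 8 with color 1 (neighbor of 2)

Step 2: 2-coloring succeeded. No conflicts found.
  Set A (color 0): {1, 2, 4, 5}
  Set B (color 1): {3, 6, 7, 8}

The graph is bipartite with partition {1, 2, 4, 5}, {3, 6, 7, 8}.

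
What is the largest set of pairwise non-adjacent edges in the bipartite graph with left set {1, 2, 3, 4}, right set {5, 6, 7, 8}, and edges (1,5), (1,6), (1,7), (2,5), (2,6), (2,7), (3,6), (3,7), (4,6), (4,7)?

Step 1: List the neighbors of each left vertex:
  1: 5, 6, 7
  2: 5, 6, 7
  3: 6, 7
  4: 6, 7

Step 2: Greedily match left vertices, then look for augmenting paths:
  Match 1 -- 5
  Match 2 -- 6
  Match 3 -- 7
  No augmenting path remains.

Step 3: Verify this is maximum:
  Matching has size 3. The vertex set {5, 6, 7} covers every edge and has size 3; any matching has at most one edge per cover vertex, so 3 is maximum (König's theorem).

Maximum matching: {(1,5), (2,6), (3,7)}
Size: 3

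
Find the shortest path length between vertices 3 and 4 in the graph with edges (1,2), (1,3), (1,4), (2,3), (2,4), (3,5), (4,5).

Step 1: Build adjacency list:
  1: 2, 3, 4
  2: 1, 3, 4
  3: 1, 2, 5
  4: 1, 2, 5
  5: 3, 4

Step 2: BFS from vertex 3 to find shortest path to 4:
  vertex 1 reached at distance 1
  vertex 2 reached at distance 1
  vertex 5 reached at distance 1
  vertex 4 reached at distance 2

Step 3: Shortest path: 3 -> 1 -> 4
Path length: 2 edges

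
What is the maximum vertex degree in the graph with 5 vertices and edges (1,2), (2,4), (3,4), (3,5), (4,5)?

Step 1: Count edges incident to each vertex:
  deg(1) = 1 (neighbors: 2)
  deg(2) = 2 (neighbors: 1, 4)
  deg(3) = 2 (neighbors: 4, 5)
  deg(4) = 3 (neighbors: 2, 3, 5)
  deg(5) = 2 (neighbors: 3, 4)

Step 2: Find maximum:
  max(1, 2, 2, 3, 2) = 3 (vertex 4)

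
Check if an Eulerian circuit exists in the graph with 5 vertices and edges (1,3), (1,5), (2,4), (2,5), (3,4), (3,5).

Step 1: Find the degree of each vertex:
  deg(1) = 2
  deg(2) = 2
  deg(3) = 3
  deg(4) = 2
  deg(5) = 3

Step 2: Count vertices with odd degree:
  Odd-degree vertices: 3, 5 (2 total)

Step 3: Apply Euler's theorem:
  - Eulerian circuit exists iff graph is connected and all vertices have even degree
  - Eulerian path exists iff graph is connected and has 0 or 2 odd-degree vertices

Graph is connected with exactly 2 odd-degree vertices (3, 5).
Eulerian path exists (starting and ending at the odd-degree vertices), but no Eulerian circuit.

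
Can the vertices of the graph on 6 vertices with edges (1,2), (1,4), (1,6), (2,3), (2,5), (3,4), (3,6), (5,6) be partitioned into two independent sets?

Step 1: Attempt 2-coloring using BFS:
  Start at vertex 1, assign color 0
  Color vertex 2 with color 1 (neighbor of 1)
  Color vertex 4 with color 1 (neighbor of 1)
  Color vertex 6 with color 1 (neighbor of 1)
  Color vertex 3 with color 0 (neighbor of 2)
  Color vertex 5 with color 0 (neighbor of 2)

Step 2: 2-coloring succeeded. No conflicts found.
  Set A (color 0): {1, 3, 5}
  Set B (color 1): {2, 4, 6}

The graph is bipartite with partition {1, 3, 5}, {2, 4, 6}.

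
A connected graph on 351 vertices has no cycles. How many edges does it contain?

A tree on n vertices always has exactly n - 1 edges.
For n = 351: edges = 351 - 1 = 350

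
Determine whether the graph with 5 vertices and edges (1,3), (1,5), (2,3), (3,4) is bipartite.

Step 1: Attempt 2-coloring using BFS:
  Start at vertex 1, assign color 0
  Color vertex 3 with color 1 (neighbor of 1)
  Color vertex 5 with color 1 (neighbor of 1)
  Color vertex 2 with color 0 (neighbor of 3)
  Color vertex 4 with color 0 (neighbor of 3)

Step 2: 2-coloring succeeded. No conflicts found.
  Set A (color 0): {1, 2, 4}
  Set B (color 1): {3, 5}

The graph is bipartite with partition {1, 2, 4}, {3, 5}.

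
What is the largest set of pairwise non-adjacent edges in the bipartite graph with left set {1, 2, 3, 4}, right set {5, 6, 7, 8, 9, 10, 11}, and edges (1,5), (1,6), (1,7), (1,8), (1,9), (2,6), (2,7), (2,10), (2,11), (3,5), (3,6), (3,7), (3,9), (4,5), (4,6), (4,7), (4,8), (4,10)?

Step 1: List the neighbors of each left vertex:
  1: 5, 6, 7, 8, 9
  2: 6, 7, 10, 11
  3: 5, 6, 7, 9
  4: 5, 6, 7, 8, 10

Step 2: Greedily match left vertices, then look for augmenting paths:
  Match 1 -- 5
  Match 2 -- 6
  Match 3 -- 7
  Match 4 -- 8
  No augmenting path remains.

Step 3: Verify this is maximum:
  Matching size 4 = min(|L|, |R|) = min(4, 7), which is an upper bound, so this matching is maximum.

Maximum matching: {(1,5), (2,6), (3,7), (4,8)}
Size: 4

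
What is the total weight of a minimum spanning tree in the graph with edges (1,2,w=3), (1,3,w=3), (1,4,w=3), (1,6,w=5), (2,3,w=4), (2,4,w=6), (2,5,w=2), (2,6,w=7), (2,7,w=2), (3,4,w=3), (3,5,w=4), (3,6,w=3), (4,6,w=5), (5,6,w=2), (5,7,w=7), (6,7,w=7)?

Apply Kruskal's algorithm (sort edges by weight, add if no cycle):

Sorted edges by weight:
  (2,7) w=2
  (2,5) w=2
  (5,6) w=2
  (1,2) w=3
  (1,3) w=3
  (1,4) w=3
  (3,4) w=3
  (3,6) w=3
  (2,3) w=4
  (3,5) w=4
  (1,6) w=5
  (4,6) w=5
  (2,4) w=6
  (2,6) w=7
  (5,7) w=7
  (6,7) w=7

Add edge (2,7) w=2 -- no cycle. Running total: 2
Add edge (2,5) w=2 -- no cycle. Running total: 4
Add edge (5,6) w=2 -- no cycle. Running total: 6
Add edge (1,2) w=3 -- no cycle. Running total: 9
Add edge (1,3) w=3 -- no cycle. Running total: 12
Add edge (1,4) w=3 -- no cycle. Running total: 15

MST edges: (2,7,w=2), (2,5,w=2), (5,6,w=2), (1,2,w=3), (1,3,w=3), (1,4,w=3)
Total MST weight: 2 + 2 + 2 + 3 + 3 + 3 = 15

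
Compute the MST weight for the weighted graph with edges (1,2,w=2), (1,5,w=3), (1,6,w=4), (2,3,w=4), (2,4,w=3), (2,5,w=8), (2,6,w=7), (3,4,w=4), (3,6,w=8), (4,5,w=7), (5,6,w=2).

Apply Kruskal's algorithm (sort edges by weight, add if no cycle):

Sorted edges by weight:
  (1,2) w=2
  (5,6) w=2
  (1,5) w=3
  (2,4) w=3
  (1,6) w=4
  (2,3) w=4
  (3,4) w=4
  (2,6) w=7
  (4,5) w=7
  (2,5) w=8
  (3,6) w=8

Add edge (1,2) w=2 -- no cycle. Running total: 2
Add edge (5,6) w=2 -- no cycle. Running total: 4
Add edge (1,5) w=3 -- no cycle. Running total: 7
Add edge (2,4) w=3 -- no cycle. Running total: 10
Skip edge (1,6) w=4 -- would create cycle
Add edge (2,3) w=4 -- no cycle. Running total: 14

MST edges: (1,2,w=2), (5,6,w=2), (1,5,w=3), (2,4,w=3), (2,3,w=4)
Total MST weight: 2 + 2 + 3 + 3 + 4 = 14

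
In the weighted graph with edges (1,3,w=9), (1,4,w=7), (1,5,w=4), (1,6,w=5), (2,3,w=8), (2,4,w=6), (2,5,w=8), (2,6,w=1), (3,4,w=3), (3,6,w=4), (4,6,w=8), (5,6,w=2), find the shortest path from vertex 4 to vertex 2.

Step 1: Build adjacency list with weights:
  1: 3(w=9), 4(w=7), 5(w=4), 6(w=5)
  2: 3(w=8), 4(w=6), 5(w=8), 6(w=1)
  3: 1(w=9), 2(w=8), 4(w=3), 6(w=4)
  4: 1(w=7), 2(w=6), 3(w=3), 6(w=8)
  5: 1(w=4), 2(w=8), 6(w=2)
  6: 1(w=5), 2(w=1), 3(w=4), 4(w=8), 5(w=2)

Step 2: Apply Dijkstra's algorithm from vertex 4:
  Visit vertex 4 (distance=0)
    Update dist[1] = 7
    Update dist[2] = 6
    Update dist[3] = 3
    Update dist[6] = 8
  Visit vertex 3 (distance=3)
    Update dist[6] = 7
  Visit vertex 2 (distance=6)
    Update dist[5] = 14

Step 3: Shortest path: 4 -> 2
Total weight: 6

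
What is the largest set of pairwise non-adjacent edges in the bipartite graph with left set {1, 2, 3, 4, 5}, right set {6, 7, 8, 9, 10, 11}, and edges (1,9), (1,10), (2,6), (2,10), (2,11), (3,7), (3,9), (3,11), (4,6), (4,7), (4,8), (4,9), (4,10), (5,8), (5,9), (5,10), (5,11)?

Step 1: List the neighbors of each left vertex:
  1: 9, 10
  2: 6, 10, 11
  3: 7, 9, 11
  4: 6, 7, 8, 9, 10
  5: 8, 9, 10, 11

Step 2: Greedily match left vertices, then look for augmenting paths:
  Match 1 -- 9
  Match 2 -- 6
  Match 3 -- 7
  Match 4 -- 8
  Match 5 -- 10
  No augmenting path remains.

Step 3: Verify this is maximum:
  Matching size 5 = min(|L|, |R|) = min(5, 6), which is an upper bound, so this matching is maximum.

Maximum matching: {(1,9), (2,6), (3,7), (4,8), (5,10)}
Size: 5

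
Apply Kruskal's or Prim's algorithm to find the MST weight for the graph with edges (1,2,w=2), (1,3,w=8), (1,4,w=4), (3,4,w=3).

Apply Kruskal's algorithm (sort edges by weight, add if no cycle):

Sorted edges by weight:
  (1,2) w=2
  (3,4) w=3
  (1,4) w=4
  (1,3) w=8

Add edge (1,2) w=2 -- no cycle. Running total: 2
Add edge (3,4) w=3 -- no cycle. Running total: 5
Add edge (1,4) w=4 -- no cycle. Running total: 9

MST edges: (1,2,w=2), (3,4,w=3), (1,4,w=4)
Total MST weight: 2 + 3 + 4 = 9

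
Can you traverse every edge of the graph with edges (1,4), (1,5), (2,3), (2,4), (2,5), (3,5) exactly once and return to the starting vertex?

Step 1: Find the degree of each vertex:
  deg(1) = 2
  deg(2) = 3
  deg(3) = 2
  deg(4) = 2
  deg(5) = 3

Step 2: Count vertices with odd degree:
  Odd-degree vertices: 2, 5 (2 total)

Step 3: Apply Euler's theorem:
  - Eulerian circuit exists iff graph is connected and all vertices have even degree
  - Eulerian path exists iff graph is connected and has 0 or 2 odd-degree vertices

Graph is connected with exactly 2 odd-degree vertices (2, 5).
Eulerian path exists (starting and ending at the odd-degree vertices), but no Eulerian circuit.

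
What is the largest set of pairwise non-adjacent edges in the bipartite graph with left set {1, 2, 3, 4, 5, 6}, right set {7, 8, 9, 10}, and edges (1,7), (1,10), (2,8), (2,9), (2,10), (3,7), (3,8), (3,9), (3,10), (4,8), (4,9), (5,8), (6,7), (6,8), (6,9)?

Step 1: List the neighbors of each left vertex:
  1: 7, 10
  2: 8, 9, 10
  3: 7, 8, 9, 10
  4: 8, 9
  5: 8
  6: 7, 8, 9

Step 2: Greedily match left vertices, then look for augmenting paths:
  Match 1 -- 7
  Match 2 -- 10
  Match 3 -- 9
  Match 4 -- 8
  No augmenting path remains.

Step 3: Verify this is maximum:
  Matching size 4 = min(|L|, |R|) = min(6, 4), which is an upper bound, so this matching is maximum.

Maximum matching: {(1,7), (2,10), (3,9), (4,8)}
Size: 4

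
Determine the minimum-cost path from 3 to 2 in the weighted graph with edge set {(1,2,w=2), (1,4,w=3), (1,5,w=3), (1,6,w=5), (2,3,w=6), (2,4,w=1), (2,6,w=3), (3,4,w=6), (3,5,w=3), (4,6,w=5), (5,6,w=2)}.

Step 1: Build adjacency list with weights:
  1: 2(w=2), 4(w=3), 5(w=3), 6(w=5)
  2: 1(w=2), 3(w=6), 4(w=1), 6(w=3)
  3: 2(w=6), 4(w=6), 5(w=3)
  4: 1(w=3), 2(w=1), 3(w=6), 6(w=5)
  5: 1(w=3), 3(w=3), 6(w=2)
  6: 1(w=5), 2(w=3), 4(w=5), 5(w=2)

Step 2: Apply Dijkstra's algorithm from vertex 3:
  Visit vertex 3 (distance=0)
    Update dist[2] = 6
    Update dist[4] = 6
    Update dist[5] = 3
  Visit vertex 5 (distance=3)
    Update dist[1] = 6
    Update dist[6] = 5
  Visit vertex 6 (distance=5)
  Visit vertex 1 (distance=6)
  Visit vertex 2 (distance=6)

Step 3: Shortest path: 3 -> 2
Total weight: 6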